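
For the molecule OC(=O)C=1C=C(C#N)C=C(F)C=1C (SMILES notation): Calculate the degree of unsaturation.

7

Degree of unsaturation = (number of rings) + (number of π bonds).
Ring closures in the SMILES: 1.
π bonds: 4 double bonds (each 1 DoU), 1 triple bond (each 2 DoU) → 6 DoU from unsaturation.
Total DoU = 1 + 6 = 7.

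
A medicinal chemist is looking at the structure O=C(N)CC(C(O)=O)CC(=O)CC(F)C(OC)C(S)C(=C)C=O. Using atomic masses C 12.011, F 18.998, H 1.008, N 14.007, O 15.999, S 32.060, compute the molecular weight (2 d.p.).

349.37 g/mol

First, the molecular formula is C14H20FNO6S (counting implicit H from valence).
  C: 14 × 12.011 = 168.154
  F: 1 × 18.998 = 18.998
  H: 20 × 1.008 = 20.160
  N: 1 × 14.007 = 14.007
  O: 6 × 15.999 = 95.994
  S: 1 × 32.060 = 32.060
Sum: 14×12.011 + 1×18.998 + 20×1.008 + 1×14.007 + 6×15.999 + 1×32.060 = 349.373 → 349.37 g/mol.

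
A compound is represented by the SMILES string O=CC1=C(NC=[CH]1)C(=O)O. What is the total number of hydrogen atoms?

Walk through each heavy atom and fill implicit hydrogens from standard valence (C 4, N 3, O 2, S 2, halogen 1):
  atom 1: O, bond orders sum to 2 (valence 2) → 0 H
  atom 2: C, bond orders sum to 3 (valence 4) → 1 H
  atom 3: C, bond orders sum to 4 (valence 4) → 0 H
  atom 4: C, bond orders sum to 4 (valence 4) → 0 H
  atom 5: N, bond orders sum to 2 (valence 3) → 1 H
  atom 6: C, bond orders sum to 3 (valence 4) → 1 H
  atom 7: C with explicit H count 1
  atom 8: C, bond orders sum to 4 (valence 4) → 0 H
  atom 9: O, bond orders sum to 2 (valence 2) → 0 H
  atom 10: O, bond orders sum to 1 (valence 2) → 1 H
Total hydrogens: 5.

5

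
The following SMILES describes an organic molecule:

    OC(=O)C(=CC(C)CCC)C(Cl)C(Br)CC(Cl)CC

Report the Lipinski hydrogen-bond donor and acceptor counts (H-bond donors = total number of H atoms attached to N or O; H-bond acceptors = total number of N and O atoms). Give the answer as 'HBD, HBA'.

1, 2

Donors: find every N or O and count the H atoms it carries.
  atom 1 (O): bond orders sum to 1 → 1 H
  atom 3 (O): bond orders sum to 2 → 0 H
Lipinski HBD = 1.
Acceptors: N atoms = 0, O atoms = 2 → HBA = 2.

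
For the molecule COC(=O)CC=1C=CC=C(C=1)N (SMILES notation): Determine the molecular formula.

Walk through each heavy atom and fill implicit hydrogens from standard valence (C 4, N 3, O 2, S 2, halogen 1):
  atom 1: C, bond orders sum to 1 (valence 4) → 3 H
  atom 2: O, bond orders sum to 2 (valence 2) → 0 H
  atom 3: C, bond orders sum to 4 (valence 4) → 0 H
  atom 4: O, bond orders sum to 2 (valence 2) → 0 H
  atom 5: C, bond orders sum to 2 (valence 4) → 2 H
  atom 6: C, bond orders sum to 4 (valence 4) → 0 H
  atom 7: C, bond orders sum to 3 (valence 4) → 1 H
  atom 8: C, bond orders sum to 3 (valence 4) → 1 H
  atom 9: C, bond orders sum to 3 (valence 4) → 1 H
  atom 10: C, bond orders sum to 4 (valence 4) → 0 H
  atom 11: C, bond orders sum to 3 (valence 4) → 1 H
  atom 12: N, bond orders sum to 1 (valence 3) → 2 H
Totals → C:9, H:11, N:1, O:2.
In Hill order: C9H11NO2.

C9H11NO2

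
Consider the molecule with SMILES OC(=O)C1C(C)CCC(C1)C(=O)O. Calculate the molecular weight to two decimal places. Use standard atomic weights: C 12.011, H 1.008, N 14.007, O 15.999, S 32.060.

186.21 g/mol

First, the molecular formula is C9H14O4 (counting implicit H from valence).
  C: 9 × 12.011 = 108.099
  H: 14 × 1.008 = 14.112
  O: 4 × 15.999 = 63.996
Sum: 9×12.011 + 14×1.008 + 4×15.999 = 186.207 → 186.21 g/mol.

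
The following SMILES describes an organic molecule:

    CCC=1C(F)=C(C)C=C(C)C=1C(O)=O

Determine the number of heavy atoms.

Every atom symbol written in the SMILES (organic subset) is one heavy atom; implicit H are not written.
Heavy atoms by element → C:11, F:1, O:2.
Total: 14.

14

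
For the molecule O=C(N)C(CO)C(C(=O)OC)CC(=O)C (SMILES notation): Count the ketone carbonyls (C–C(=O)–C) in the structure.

1

The ketone motif appears at heavy-atom position 13 in the SMILES.
Other groups present: 1 amide, 1 ester, 1 hydroxyl.
Ketone count: 1.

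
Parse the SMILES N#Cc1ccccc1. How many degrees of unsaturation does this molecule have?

Molecular formula: C7H5N.
DoU = (2C + 2 + N − H − X) / 2, where X is the halogen count and O/S are ignored.
    = (2·7 + 2 + 1 − 5 − 0) / 2 = 12 / 2 = 6.

6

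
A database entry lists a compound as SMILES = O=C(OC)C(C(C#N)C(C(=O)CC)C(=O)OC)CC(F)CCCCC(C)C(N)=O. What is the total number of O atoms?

6

Scan the SMILES for O atoms (remember two-letter symbols like Cl and Br are single atoms).
Oxygen count: 6.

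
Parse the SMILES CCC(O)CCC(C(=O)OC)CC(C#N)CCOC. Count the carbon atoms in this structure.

14

Count every carbon token in the SMILES (each C, including those in ring-closure positions and inside branches).
Carbon count: 14.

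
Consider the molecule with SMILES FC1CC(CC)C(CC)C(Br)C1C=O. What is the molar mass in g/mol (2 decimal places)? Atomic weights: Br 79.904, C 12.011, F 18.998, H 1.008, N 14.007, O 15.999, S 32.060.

265.17 g/mol

First, the molecular formula is C11H18BrFO (counting implicit H from valence).
  Br: 1 × 79.904 = 79.904
  C: 11 × 12.011 = 132.121
  F: 1 × 18.998 = 18.998
  H: 18 × 1.008 = 18.144
  O: 1 × 15.999 = 15.999
Sum: 1×79.904 + 11×12.011 + 1×18.998 + 18×1.008 + 1×15.999 = 265.166 → 265.17 g/mol.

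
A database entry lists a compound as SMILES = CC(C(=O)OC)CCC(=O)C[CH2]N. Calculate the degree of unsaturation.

Molecular formula: C9H17NO3.
DoU = (2C + 2 + N − H − X) / 2, where X is the halogen count and O/S are ignored.
    = (2·9 + 2 + 1 − 17 − 0) / 2 = 4 / 2 = 2.

2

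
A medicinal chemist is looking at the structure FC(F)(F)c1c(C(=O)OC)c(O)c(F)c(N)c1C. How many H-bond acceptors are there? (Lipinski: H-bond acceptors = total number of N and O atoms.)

4

N atoms: 1; O atoms: 3.
Lipinski HBA = 1 + 3 = 4.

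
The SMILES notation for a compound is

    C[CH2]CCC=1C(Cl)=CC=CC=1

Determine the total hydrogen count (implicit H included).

13

Walk through each heavy atom and fill implicit hydrogens from standard valence (C 4, N 3, O 2, S 2, halogen 1):
  atom 1: C, bond orders sum to 1 (valence 4) → 3 H
  atom 2: C with explicit H count 2
  atom 3: C, bond orders sum to 2 (valence 4) → 2 H
  atom 4: C, bond orders sum to 2 (valence 4) → 2 H
  atom 5: C, bond orders sum to 4 (valence 4) → 0 H
  atom 6: C, bond orders sum to 4 (valence 4) → 0 H
  atom 7: Cl (halogen, monovalent) → 0 H
  atom 8: C, bond orders sum to 3 (valence 4) → 1 H
  atom 9: C, bond orders sum to 3 (valence 4) → 1 H
  atom 10: C, bond orders sum to 3 (valence 4) → 1 H
  atom 11: C, bond orders sum to 3 (valence 4) → 1 H
Total hydrogens: 13.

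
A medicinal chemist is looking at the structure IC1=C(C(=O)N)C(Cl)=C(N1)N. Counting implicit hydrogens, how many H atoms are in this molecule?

Walk through each heavy atom and fill implicit hydrogens from standard valence (C 4, N 3, O 2, S 2, halogen 1):
  atom 1: I (halogen, monovalent) → 0 H
  atom 2: C, bond orders sum to 4 (valence 4) → 0 H
  atom 3: C, bond orders sum to 4 (valence 4) → 0 H
  atom 4: C, bond orders sum to 4 (valence 4) → 0 H
  atom 5: O, bond orders sum to 2 (valence 2) → 0 H
  atom 6: N, bond orders sum to 1 (valence 3) → 2 H
  atom 7: C, bond orders sum to 4 (valence 4) → 0 H
  atom 8: Cl (halogen, monovalent) → 0 H
  atom 9: C, bond orders sum to 4 (valence 4) → 0 H
  atom 10: N, bond orders sum to 2 (valence 3) → 1 H
  atom 11: N, bond orders sum to 1 (valence 3) → 2 H
Total hydrogens: 5.

5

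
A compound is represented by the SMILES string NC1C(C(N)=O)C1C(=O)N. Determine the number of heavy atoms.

Every atom symbol written in the SMILES (organic subset) is one heavy atom; implicit H are not written.
Heavy atoms by element → C:5, N:3, O:2.
Total: 10.

10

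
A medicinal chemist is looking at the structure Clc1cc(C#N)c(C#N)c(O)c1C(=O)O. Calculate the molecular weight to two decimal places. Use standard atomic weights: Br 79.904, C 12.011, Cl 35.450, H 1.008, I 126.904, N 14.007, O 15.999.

222.58 g/mol

First, the molecular formula is C9H3ClN2O3 (counting implicit H from valence).
  C: 9 × 12.011 = 108.099
  Cl: 1 × 35.450 = 35.450
  H: 3 × 1.008 = 3.024
  N: 2 × 14.007 = 28.014
  O: 3 × 15.999 = 47.997
Sum: 9×12.011 + 1×35.450 + 3×1.008 + 2×14.007 + 3×15.999 = 222.584 → 222.58 g/mol.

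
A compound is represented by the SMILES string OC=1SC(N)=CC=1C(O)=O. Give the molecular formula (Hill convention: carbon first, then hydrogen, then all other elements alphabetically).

C5H5NO3S

Walk through each heavy atom and fill implicit hydrogens from standard valence (C 4, N 3, O 2, S 2, halogen 1):
  atom 1: O, bond orders sum to 1 (valence 2) → 1 H
  atom 2: C, bond orders sum to 4 (valence 4) → 0 H
  atom 3: S, bond orders sum to 2 (valence 2) → 0 H
  atom 4: C, bond orders sum to 4 (valence 4) → 0 H
  atom 5: N, bond orders sum to 1 (valence 3) → 2 H
  atom 6: C, bond orders sum to 3 (valence 4) → 1 H
  atom 7: C, bond orders sum to 4 (valence 4) → 0 H
  atom 8: C, bond orders sum to 4 (valence 4) → 0 H
  atom 9: O, bond orders sum to 1 (valence 2) → 1 H
  atom 10: O, bond orders sum to 2 (valence 2) → 0 H
Totals → C:5, H:5, N:1, O:3, S:1.
In Hill order: C5H5NO3S.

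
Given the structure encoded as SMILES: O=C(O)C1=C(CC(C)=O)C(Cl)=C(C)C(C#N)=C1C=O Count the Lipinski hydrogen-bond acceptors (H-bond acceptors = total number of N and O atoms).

5

N atoms: 1; O atoms: 4.
Lipinski HBA = 1 + 4 = 5.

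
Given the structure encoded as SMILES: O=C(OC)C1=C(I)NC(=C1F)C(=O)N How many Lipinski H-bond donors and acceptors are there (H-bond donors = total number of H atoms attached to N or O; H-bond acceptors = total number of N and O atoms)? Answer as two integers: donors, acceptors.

Donors: find every N or O and count the H atoms it carries.
  atom 1 (O): bond orders sum to 2 → 0 H
  atom 3 (O): bond orders sum to 2 → 0 H
  atom 8 (N): bond orders sum to 2 → 1 H
  atom 13 (O): bond orders sum to 2 → 0 H
  atom 14 (N): bond orders sum to 1 → 2 H
Lipinski HBD = 3.
Acceptors: N atoms = 2, O atoms = 3 → HBA = 5.

3, 5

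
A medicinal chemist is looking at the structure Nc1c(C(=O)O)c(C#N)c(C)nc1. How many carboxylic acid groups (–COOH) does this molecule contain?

1

The carboxylic acid motif appears at heavy-atom position 4 in the SMILES.
Other groups present: 1 nitrile, 1 primary amine.
Carboxylic acid count: 1.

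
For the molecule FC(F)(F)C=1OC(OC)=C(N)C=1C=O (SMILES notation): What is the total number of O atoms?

3

Scan the SMILES for O atoms (remember two-letter symbols like Cl and Br are single atoms).
Oxygen count: 3.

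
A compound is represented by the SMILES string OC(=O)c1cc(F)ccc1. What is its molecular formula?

Walk through each heavy atom and fill implicit hydrogens from standard valence (C 4, N 3, O 2, S 2, halogen 1); for lowercase aromatic atoms, an aromatic c carries 1 H when it has two neighbours and 0 H with three, and aromatic n carries 0 H:
  atom 1: O, bond orders sum to 1 (valence 2) → 1 H
  atom 2: C, bond orders sum to 4 (valence 4) → 0 H
  atom 3: O, bond orders sum to 2 (valence 2) → 0 H
  atom 4: aromatic c, 3 neighbours → 0 H
  atom 5: aromatic c, 2 neighbours → 1 H
  atom 6: aromatic c, 3 neighbours → 0 H
  atom 7: F (halogen, monovalent) → 0 H
  atom 8: aromatic c, 2 neighbours → 1 H
  atom 9: aromatic c, 2 neighbours → 1 H
  atom 10: aromatic c, 2 neighbours → 1 H
Totals → C:7, H:5, F:1, O:2.
In Hill order: C7H5FO2.

C7H5FO2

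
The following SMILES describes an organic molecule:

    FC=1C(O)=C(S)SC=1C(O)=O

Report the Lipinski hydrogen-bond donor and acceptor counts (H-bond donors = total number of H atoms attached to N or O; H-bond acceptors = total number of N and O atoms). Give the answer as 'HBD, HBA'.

2, 3

Donors: find every N or O and count the H atoms it carries.
  atom 4 (O): bond orders sum to 1 → 1 H
  atom 10 (O): bond orders sum to 1 → 1 H
  atom 11 (O): bond orders sum to 2 → 0 H
Lipinski HBD = 2.
Acceptors: N atoms = 0, O atoms = 3 → HBA = 3.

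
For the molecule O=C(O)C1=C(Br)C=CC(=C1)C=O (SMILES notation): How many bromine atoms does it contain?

Scan the SMILES for Br atoms (remember two-letter symbols like Cl and Br are single atoms).
Bromine count: 1.

1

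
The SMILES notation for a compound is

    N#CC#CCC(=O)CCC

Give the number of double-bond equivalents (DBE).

5

Molecular formula: C8H9NO.
DoU = (2C + 2 + N − H − X) / 2, where X is the halogen count and O/S are ignored.
    = (2·8 + 2 + 1 − 9 − 0) / 2 = 10 / 2 = 5.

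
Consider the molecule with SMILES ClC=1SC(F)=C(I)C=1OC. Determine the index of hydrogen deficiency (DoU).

Degree of unsaturation = (number of rings) + (number of π bonds).
Ring closures in the SMILES: 1.
π bonds: 2 double bonds (each 1 DoU) → 2 DoU from unsaturation.
Total DoU = 1 + 2 = 3.

3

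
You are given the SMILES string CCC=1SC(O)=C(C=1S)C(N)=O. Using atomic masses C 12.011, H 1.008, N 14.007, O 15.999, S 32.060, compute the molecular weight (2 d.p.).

203.27 g/mol

First, the molecular formula is C7H9NO2S2 (counting implicit H from valence).
  C: 7 × 12.011 = 84.077
  H: 9 × 1.008 = 9.072
  N: 1 × 14.007 = 14.007
  O: 2 × 15.999 = 31.998
  S: 2 × 32.060 = 64.120
Sum: 7×12.011 + 9×1.008 + 1×14.007 + 2×15.999 + 2×32.060 = 203.274 → 203.27 g/mol.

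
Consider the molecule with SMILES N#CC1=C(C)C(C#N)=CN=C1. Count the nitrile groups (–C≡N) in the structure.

2

The nitrile motif appears at heavy-atom positions 2, 7 in the SMILES.
Nitrile count: 2.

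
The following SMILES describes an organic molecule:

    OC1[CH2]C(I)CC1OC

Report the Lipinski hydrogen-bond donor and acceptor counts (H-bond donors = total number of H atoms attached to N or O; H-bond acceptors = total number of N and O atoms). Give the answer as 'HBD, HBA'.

1, 2

Donors: find every N or O and count the H atoms it carries.
  atom 1 (O): bond orders sum to 1 → 1 H
  atom 8 (O): bond orders sum to 2 → 0 H
Lipinski HBD = 1.
Acceptors: N atoms = 0, O atoms = 2 → HBA = 2.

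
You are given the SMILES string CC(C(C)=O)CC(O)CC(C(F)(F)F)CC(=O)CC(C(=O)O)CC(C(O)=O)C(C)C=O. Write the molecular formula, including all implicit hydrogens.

C20H29F3O8

Walk through each heavy atom and fill implicit hydrogens from standard valence (C 4, N 3, O 2, S 2, halogen 1):
  atom 1: C, bond orders sum to 1 (valence 4) → 3 H
  atom 2: C, bond orders sum to 3 (valence 4) → 1 H
  atom 3: C, bond orders sum to 4 (valence 4) → 0 H
  atom 4: C, bond orders sum to 1 (valence 4) → 3 H
  atom 5: O, bond orders sum to 2 (valence 2) → 0 H
  atom 6: C, bond orders sum to 2 (valence 4) → 2 H
  atom 7: C, bond orders sum to 3 (valence 4) → 1 H
  atom 8: O, bond orders sum to 1 (valence 2) → 1 H
  atom 9: C, bond orders sum to 2 (valence 4) → 2 H
  atom 10: C, bond orders sum to 3 (valence 4) → 1 H
  atom 11: C, bond orders sum to 4 (valence 4) → 0 H
  atom 12: F (halogen, monovalent) → 0 H
  atom 13: F (halogen, monovalent) → 0 H
  atom 14: F (halogen, monovalent) → 0 H
  atom 15: C, bond orders sum to 2 (valence 4) → 2 H
  atom 16: C, bond orders sum to 4 (valence 4) → 0 H
  atom 17: O, bond orders sum to 2 (valence 2) → 0 H
  atom 18: C, bond orders sum to 2 (valence 4) → 2 H
  atom 19: C, bond orders sum to 3 (valence 4) → 1 H
  atom 20: C, bond orders sum to 4 (valence 4) → 0 H
  atom 21: O, bond orders sum to 2 (valence 2) → 0 H
  atom 22: O, bond orders sum to 1 (valence 2) → 1 H
  atom 23: C, bond orders sum to 2 (valence 4) → 2 H
  atom 24: C, bond orders sum to 3 (valence 4) → 1 H
  atom 25: C, bond orders sum to 4 (valence 4) → 0 H
  atom 26: O, bond orders sum to 1 (valence 2) → 1 H
  atom 27: O, bond orders sum to 2 (valence 2) → 0 H
  atom 28: C, bond orders sum to 3 (valence 4) → 1 H
  atom 29: C, bond orders sum to 1 (valence 4) → 3 H
  atom 30: C, bond orders sum to 3 (valence 4) → 1 H
  atom 31: O, bond orders sum to 2 (valence 2) → 0 H
Totals → C:20, H:29, F:3, O:8.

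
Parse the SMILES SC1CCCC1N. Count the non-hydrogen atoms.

7

Every atom symbol written in the SMILES (organic subset) is one heavy atom; implicit H are not written.
Heavy atoms by element → C:5, N:1, S:1.
Total: 7.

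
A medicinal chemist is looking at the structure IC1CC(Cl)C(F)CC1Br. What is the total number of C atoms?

6

Count every carbon token in the SMILES (each C, including those in ring-closure positions and inside branches).
Carbon count: 6.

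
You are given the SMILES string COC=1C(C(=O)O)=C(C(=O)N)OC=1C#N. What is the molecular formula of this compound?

Walk through each heavy atom and fill implicit hydrogens from standard valence (C 4, N 3, O 2, S 2, halogen 1):
  atom 1: C, bond orders sum to 1 (valence 4) → 3 H
  atom 2: O, bond orders sum to 2 (valence 2) → 0 H
  atom 3: C, bond orders sum to 4 (valence 4) → 0 H
  atom 4: C, bond orders sum to 4 (valence 4) → 0 H
  atom 5: C, bond orders sum to 4 (valence 4) → 0 H
  atom 6: O, bond orders sum to 2 (valence 2) → 0 H
  atom 7: O, bond orders sum to 1 (valence 2) → 1 H
  atom 8: C, bond orders sum to 4 (valence 4) → 0 H
  atom 9: C, bond orders sum to 4 (valence 4) → 0 H
  atom 10: O, bond orders sum to 2 (valence 2) → 0 H
  atom 11: N, bond orders sum to 1 (valence 3) → 2 H
  atom 12: O, bond orders sum to 2 (valence 2) → 0 H
  atom 13: C, bond orders sum to 4 (valence 4) → 0 H
  atom 14: C, bond orders sum to 4 (valence 4) → 0 H
  atom 15: N, bond orders sum to 3 (valence 3) → 0 H
Totals → C:8, H:6, N:2, O:5.

C8H6N2O5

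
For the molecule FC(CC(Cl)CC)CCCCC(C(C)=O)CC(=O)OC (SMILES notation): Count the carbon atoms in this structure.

15

Count every carbon token in the SMILES (each C, including those in ring-closure positions and inside branches).
Carbon count: 15.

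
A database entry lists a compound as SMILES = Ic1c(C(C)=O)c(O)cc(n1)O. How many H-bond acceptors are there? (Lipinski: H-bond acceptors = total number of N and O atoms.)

N atoms: 1; O atoms: 3.
Lipinski HBA = 1 + 3 = 4.

4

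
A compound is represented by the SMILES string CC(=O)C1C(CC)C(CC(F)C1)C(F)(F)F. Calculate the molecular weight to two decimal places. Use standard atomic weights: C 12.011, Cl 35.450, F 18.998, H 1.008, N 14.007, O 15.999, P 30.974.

240.24 g/mol

First, the molecular formula is C11H16F4O (counting implicit H from valence).
  C: 11 × 12.011 = 132.121
  F: 4 × 18.998 = 75.992
  H: 16 × 1.008 = 16.128
  O: 1 × 15.999 = 15.999
Sum: 11×12.011 + 4×18.998 + 16×1.008 + 1×15.999 = 240.240 → 240.24 g/mol.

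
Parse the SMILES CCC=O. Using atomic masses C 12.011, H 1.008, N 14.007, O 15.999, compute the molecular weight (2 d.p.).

58.08 g/mol

First, the molecular formula is C3H6O (counting implicit H from valence).
  C: 3 × 12.011 = 36.033
  H: 6 × 1.008 = 6.048
  O: 1 × 15.999 = 15.999
Sum: 3×12.011 + 6×1.008 + 1×15.999 = 58.080 → 58.08 g/mol.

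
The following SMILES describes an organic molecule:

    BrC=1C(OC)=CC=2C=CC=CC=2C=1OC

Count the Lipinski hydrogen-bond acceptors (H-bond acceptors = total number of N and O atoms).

2

N atoms: 0; O atoms: 2.
Lipinski HBA = 0 + 2 = 2.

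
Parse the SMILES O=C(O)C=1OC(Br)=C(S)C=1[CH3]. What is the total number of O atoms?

3

Scan the SMILES for O atoms (remember two-letter symbols like Cl and Br are single atoms).
Oxygen count: 3.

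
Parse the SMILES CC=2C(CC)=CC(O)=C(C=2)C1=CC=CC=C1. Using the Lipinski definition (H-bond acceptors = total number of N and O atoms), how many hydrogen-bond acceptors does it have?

N atoms: 0; O atoms: 1.
Lipinski HBA = 0 + 1 = 1.

1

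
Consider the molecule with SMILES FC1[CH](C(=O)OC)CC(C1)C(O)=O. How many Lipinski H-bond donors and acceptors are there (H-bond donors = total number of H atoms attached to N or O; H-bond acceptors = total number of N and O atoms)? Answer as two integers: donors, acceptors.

Donors: find every N or O and count the H atoms it carries.
  atom 5 (O): bond orders sum to 2 → 0 H
  atom 6 (O): bond orders sum to 2 → 0 H
  atom 12 (O): bond orders sum to 1 → 1 H
  atom 13 (O): bond orders sum to 2 → 0 H
Lipinski HBD = 1.
Acceptors: N atoms = 0, O atoms = 4 → HBA = 4.

1, 4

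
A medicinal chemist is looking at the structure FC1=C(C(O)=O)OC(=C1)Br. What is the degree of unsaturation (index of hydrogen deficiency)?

Molecular formula: C5H2BrFO3.
DoU = (2C + 2 + N − H − X) / 2, where X is the halogen count and O/S are ignored.
    = (2·5 + 2 + 0 − 2 − 2) / 2 = 8 / 2 = 4.

4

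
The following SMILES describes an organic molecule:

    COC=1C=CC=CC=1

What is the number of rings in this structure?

In SMILES, each pair of matching ring-closure digits denotes one ring-closing bond; the number of such bonds equals the number of independent rings.
Ring-closure bonds here: 1.

1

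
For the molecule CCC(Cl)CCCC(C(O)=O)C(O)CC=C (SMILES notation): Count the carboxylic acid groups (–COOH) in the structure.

The carboxylic acid motif appears at heavy-atom position 9 in the SMILES.
Other groups present: 1 alkene, 1 hydroxyl.
Carboxylic acid count: 1.

1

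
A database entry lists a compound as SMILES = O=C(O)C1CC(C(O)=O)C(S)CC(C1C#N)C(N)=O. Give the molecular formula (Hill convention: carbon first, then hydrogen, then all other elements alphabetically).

C11H14N2O5S

Walk through each heavy atom and fill implicit hydrogens from standard valence (C 4, N 3, O 2, S 2, halogen 1):
  atom 1: O, bond orders sum to 2 (valence 2) → 0 H
  atom 2: C, bond orders sum to 4 (valence 4) → 0 H
  atom 3: O, bond orders sum to 1 (valence 2) → 1 H
  atom 4: C, bond orders sum to 3 (valence 4) → 1 H
  atom 5: C, bond orders sum to 2 (valence 4) → 2 H
  atom 6: C, bond orders sum to 3 (valence 4) → 1 H
  atom 7: C, bond orders sum to 4 (valence 4) → 0 H
  atom 8: O, bond orders sum to 1 (valence 2) → 1 H
  atom 9: O, bond orders sum to 2 (valence 2) → 0 H
  atom 10: C, bond orders sum to 3 (valence 4) → 1 H
  atom 11: S, bond orders sum to 1 (valence 2) → 1 H
  atom 12: C, bond orders sum to 2 (valence 4) → 2 H
  atom 13: C, bond orders sum to 3 (valence 4) → 1 H
  atom 14: C, bond orders sum to 3 (valence 4) → 1 H
  atom 15: C, bond orders sum to 4 (valence 4) → 0 H
  atom 16: N, bond orders sum to 3 (valence 3) → 0 H
  atom 17: C, bond orders sum to 4 (valence 4) → 0 H
  atom 18: N, bond orders sum to 1 (valence 3) → 2 H
  atom 19: O, bond orders sum to 2 (valence 2) → 0 H
Totals → C:11, H:14, N:2, O:5, S:1.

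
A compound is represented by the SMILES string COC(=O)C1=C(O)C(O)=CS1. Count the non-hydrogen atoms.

Every atom symbol written in the SMILES (organic subset) is one heavy atom; implicit H are not written.
Heavy atoms by element → C:6, O:4, S:1.
Total: 11.

11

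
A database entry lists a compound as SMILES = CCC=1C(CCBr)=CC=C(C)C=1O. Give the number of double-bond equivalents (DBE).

4

Degree of unsaturation = (number of rings) + (number of π bonds).
Ring closures in the SMILES: 1.
π bonds: 3 double bonds (each 1 DoU) → 3 DoU from unsaturation.
Total DoU = 1 + 3 = 4.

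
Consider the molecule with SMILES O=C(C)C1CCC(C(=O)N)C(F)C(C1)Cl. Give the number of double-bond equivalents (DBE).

3

Degree of unsaturation = (number of rings) + (number of π bonds).
Ring closures in the SMILES: 1.
π bonds: 2 double bonds (each 1 DoU) → 2 DoU from unsaturation.
Total DoU = 1 + 2 = 3.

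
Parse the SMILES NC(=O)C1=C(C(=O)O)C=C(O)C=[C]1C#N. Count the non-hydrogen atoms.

15

Every atom symbol written in the SMILES (organic subset) is one heavy atom; implicit H are not written.
Heavy atoms by element → C:9, N:2, O:4.
Total: 15.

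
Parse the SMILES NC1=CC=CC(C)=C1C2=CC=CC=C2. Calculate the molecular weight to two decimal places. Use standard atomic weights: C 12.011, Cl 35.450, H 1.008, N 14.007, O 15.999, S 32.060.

First, the molecular formula is C13H13N (counting implicit H from valence).
  C: 13 × 12.011 = 156.143
  H: 13 × 1.008 = 13.104
  N: 1 × 14.007 = 14.007
Sum: 13×12.011 + 13×1.008 + 1×14.007 = 183.254 → 183.25 g/mol.

183.25 g/mol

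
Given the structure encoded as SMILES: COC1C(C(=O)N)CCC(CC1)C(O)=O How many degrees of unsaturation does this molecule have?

3

Molecular formula: C10H17NO4.
DoU = (2C + 2 + N − H − X) / 2, where X is the halogen count and O/S are ignored.
    = (2·10 + 2 + 1 − 17 − 0) / 2 = 6 / 2 = 3.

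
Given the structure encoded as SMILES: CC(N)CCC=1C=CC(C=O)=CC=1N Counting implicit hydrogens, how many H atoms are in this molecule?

16

Walk through each heavy atom and fill implicit hydrogens from standard valence (C 4, N 3, O 2, S 2, halogen 1):
  atom 1: C, bond orders sum to 1 (valence 4) → 3 H
  atom 2: C, bond orders sum to 3 (valence 4) → 1 H
  atom 3: N, bond orders sum to 1 (valence 3) → 2 H
  atom 4: C, bond orders sum to 2 (valence 4) → 2 H
  atom 5: C, bond orders sum to 2 (valence 4) → 2 H
  atom 6: C, bond orders sum to 4 (valence 4) → 0 H
  atom 7: C, bond orders sum to 3 (valence 4) → 1 H
  atom 8: C, bond orders sum to 3 (valence 4) → 1 H
  atom 9: C, bond orders sum to 4 (valence 4) → 0 H
  atom 10: C, bond orders sum to 3 (valence 4) → 1 H
  atom 11: O, bond orders sum to 2 (valence 2) → 0 H
  atom 12: C, bond orders sum to 3 (valence 4) → 1 H
  atom 13: C, bond orders sum to 4 (valence 4) → 0 H
  atom 14: N, bond orders sum to 1 (valence 3) → 2 H
Total hydrogens: 16.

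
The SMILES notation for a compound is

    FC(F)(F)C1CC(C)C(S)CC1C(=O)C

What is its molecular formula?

C10H15F3OS

Walk through each heavy atom and fill implicit hydrogens from standard valence (C 4, N 3, O 2, S 2, halogen 1):
  atom 1: F (halogen, monovalent) → 0 H
  atom 2: C, bond orders sum to 4 (valence 4) → 0 H
  atom 3: F (halogen, monovalent) → 0 H
  atom 4: F (halogen, monovalent) → 0 H
  atom 5: C, bond orders sum to 3 (valence 4) → 1 H
  atom 6: C, bond orders sum to 2 (valence 4) → 2 H
  atom 7: C, bond orders sum to 3 (valence 4) → 1 H
  atom 8: C, bond orders sum to 1 (valence 4) → 3 H
  atom 9: C, bond orders sum to 3 (valence 4) → 1 H
  atom 10: S, bond orders sum to 1 (valence 2) → 1 H
  atom 11: C, bond orders sum to 2 (valence 4) → 2 H
  atom 12: C, bond orders sum to 3 (valence 4) → 1 H
  atom 13: C, bond orders sum to 4 (valence 4) → 0 H
  atom 14: O, bond orders sum to 2 (valence 2) → 0 H
  atom 15: C, bond orders sum to 1 (valence 4) → 3 H
Totals → C:10, H:15, F:3, O:1, S:1.
In Hill order: C10H15F3OS.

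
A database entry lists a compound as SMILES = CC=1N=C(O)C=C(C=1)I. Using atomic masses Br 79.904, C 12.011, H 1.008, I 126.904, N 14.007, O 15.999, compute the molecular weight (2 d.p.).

First, the molecular formula is C6H6INO (counting implicit H from valence).
  C: 6 × 12.011 = 72.066
  H: 6 × 1.008 = 6.048
  I: 1 × 126.904 = 126.904
  N: 1 × 14.007 = 14.007
  O: 1 × 15.999 = 15.999
Sum: 6×12.011 + 6×1.008 + 1×126.904 + 1×14.007 + 1×15.999 = 235.024 → 235.02 g/mol.

235.02 g/mol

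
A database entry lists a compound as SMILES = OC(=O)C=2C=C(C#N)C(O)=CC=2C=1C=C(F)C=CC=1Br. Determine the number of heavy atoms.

Every atom symbol written in the SMILES (organic subset) is one heavy atom; implicit H are not written.
Heavy atoms by element → Br:1, C:14, F:1, N:1, O:3.
Total: 20.

20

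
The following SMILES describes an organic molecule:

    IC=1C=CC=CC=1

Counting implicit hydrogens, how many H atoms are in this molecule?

5

Walk through each heavy atom and fill implicit hydrogens from standard valence (C 4, N 3, O 2, S 2, halogen 1):
  atom 1: I (halogen, monovalent) → 0 H
  atom 2: C, bond orders sum to 4 (valence 4) → 0 H
  atom 3: C, bond orders sum to 3 (valence 4) → 1 H
  atom 4: C, bond orders sum to 3 (valence 4) → 1 H
  atom 5: C, bond orders sum to 3 (valence 4) → 1 H
  atom 6: C, bond orders sum to 3 (valence 4) → 1 H
  atom 7: C, bond orders sum to 3 (valence 4) → 1 H
Total hydrogens: 5.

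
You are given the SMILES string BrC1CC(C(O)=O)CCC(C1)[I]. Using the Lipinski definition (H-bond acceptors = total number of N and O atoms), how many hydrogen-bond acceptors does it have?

N atoms: 0; O atoms: 2.
Lipinski HBA = 0 + 2 = 2.

2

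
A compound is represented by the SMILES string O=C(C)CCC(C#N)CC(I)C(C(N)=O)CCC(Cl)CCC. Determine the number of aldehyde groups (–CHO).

0

Scan the SMILES for the aldehyde motif — none present.
Groups that are present: 1 amide, 1 ketone, 1 nitrile.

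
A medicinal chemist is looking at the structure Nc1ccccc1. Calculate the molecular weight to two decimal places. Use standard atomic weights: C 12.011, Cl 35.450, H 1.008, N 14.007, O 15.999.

First, the molecular formula is C6H7N (counting implicit H from valence).
  C: 6 × 12.011 = 72.066
  H: 7 × 1.008 = 7.056
  N: 1 × 14.007 = 14.007
Sum: 6×12.011 + 7×1.008 + 1×14.007 = 93.129 → 93.13 g/mol.

93.13 g/mol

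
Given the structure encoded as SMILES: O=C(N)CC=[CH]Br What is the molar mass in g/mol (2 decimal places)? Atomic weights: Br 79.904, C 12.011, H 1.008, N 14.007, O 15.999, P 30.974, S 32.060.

164.00 g/mol

First, the molecular formula is C4H6BrNO (counting implicit H from valence).
  Br: 1 × 79.904 = 79.904
  C: 4 × 12.011 = 48.044
  H: 6 × 1.008 = 6.048
  N: 1 × 14.007 = 14.007
  O: 1 × 15.999 = 15.999
Sum: 1×79.904 + 4×12.011 + 6×1.008 + 1×14.007 + 1×15.999 = 164.002 → 164.00 g/mol.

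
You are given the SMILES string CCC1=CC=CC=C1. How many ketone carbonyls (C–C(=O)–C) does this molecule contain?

0

Scan the SMILES for the ketone motif — none present.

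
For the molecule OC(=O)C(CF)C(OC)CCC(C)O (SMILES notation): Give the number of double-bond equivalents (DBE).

Degree of unsaturation = (number of rings) + (number of π bonds).
Ring closures in the SMILES: 0.
π bonds: 1 double bond (each 1 DoU) → 1 DoU from unsaturation.
Total DoU = 0 + 1 = 1.

1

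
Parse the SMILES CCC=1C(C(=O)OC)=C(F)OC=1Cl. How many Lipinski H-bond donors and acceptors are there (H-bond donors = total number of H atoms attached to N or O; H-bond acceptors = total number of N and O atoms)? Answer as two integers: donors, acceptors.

0, 3

Donors: find every N or O and count the H atoms it carries.
  atom 6 (O): bond orders sum to 2 → 0 H
  atom 7 (O): bond orders sum to 2 → 0 H
  atom 11 (O): bond orders sum to 2 → 0 H
Lipinski HBD = 0.
Acceptors: N atoms = 0, O atoms = 3 → HBA = 3.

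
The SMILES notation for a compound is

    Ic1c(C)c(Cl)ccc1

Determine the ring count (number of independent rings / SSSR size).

In SMILES, each pair of matching ring-closure digits denotes one ring-closing bond; the number of such bonds equals the number of independent rings.
Ring-closure bonds here: 1.

1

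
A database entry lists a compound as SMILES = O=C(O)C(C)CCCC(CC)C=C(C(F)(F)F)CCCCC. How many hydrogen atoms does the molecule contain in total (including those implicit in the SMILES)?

29

Walk through each heavy atom and fill implicit hydrogens from standard valence (C 4, N 3, O 2, S 2, halogen 1):
  atom 1: O, bond orders sum to 2 (valence 2) → 0 H
  atom 2: C, bond orders sum to 4 (valence 4) → 0 H
  atom 3: O, bond orders sum to 1 (valence 2) → 1 H
  atom 4: C, bond orders sum to 3 (valence 4) → 1 H
  atom 5: C, bond orders sum to 1 (valence 4) → 3 H
  atom 6: C, bond orders sum to 2 (valence 4) → 2 H
  atom 7: C, bond orders sum to 2 (valence 4) → 2 H
  atom 8: C, bond orders sum to 2 (valence 4) → 2 H
  atom 9: C, bond orders sum to 3 (valence 4) → 1 H
  atom 10: C, bond orders sum to 2 (valence 4) → 2 H
  atom 11: C, bond orders sum to 1 (valence 4) → 3 H
  atom 12: C, bond orders sum to 3 (valence 4) → 1 H
  atom 13: C, bond orders sum to 4 (valence 4) → 0 H
  atom 14: C, bond orders sum to 4 (valence 4) → 0 H
  atom 15: F (halogen, monovalent) → 0 H
  atom 16: F (halogen, monovalent) → 0 H
  atom 17: F (halogen, monovalent) → 0 H
  atom 18: C, bond orders sum to 2 (valence 4) → 2 H
  atom 19: C, bond orders sum to 2 (valence 4) → 2 H
  atom 20: C, bond orders sum to 2 (valence 4) → 2 H
  atom 21: C, bond orders sum to 2 (valence 4) → 2 H
  atom 22: C, bond orders sum to 1 (valence 4) → 3 H
Total hydrogens: 29.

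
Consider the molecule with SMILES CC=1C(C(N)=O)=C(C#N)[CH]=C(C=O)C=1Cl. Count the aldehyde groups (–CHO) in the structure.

The aldehyde motif appears at heavy-atom position 12 in the SMILES.
Other groups present: 1 amide, 1 nitrile.
Aldehyde count: 1.

1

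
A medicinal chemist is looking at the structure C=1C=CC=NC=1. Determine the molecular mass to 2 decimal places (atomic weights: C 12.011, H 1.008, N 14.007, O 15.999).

First, the molecular formula is C5H5N (counting implicit H from valence).
  C: 5 × 12.011 = 60.055
  H: 5 × 1.008 = 5.040
  N: 1 × 14.007 = 14.007
Sum: 5×12.011 + 5×1.008 + 1×14.007 = 79.102 → 79.10 g/mol.

79.10 g/mol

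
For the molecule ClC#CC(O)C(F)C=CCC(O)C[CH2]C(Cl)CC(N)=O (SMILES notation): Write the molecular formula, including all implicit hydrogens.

Walk through each heavy atom and fill implicit hydrogens from standard valence (C 4, N 3, O 2, S 2, halogen 1):
  atom 1: Cl (halogen, monovalent) → 0 H
  atom 2: C, bond orders sum to 4 (valence 4) → 0 H
  atom 3: C, bond orders sum to 4 (valence 4) → 0 H
  atom 4: C, bond orders sum to 3 (valence 4) → 1 H
  atom 5: O, bond orders sum to 1 (valence 2) → 1 H
  atom 6: C, bond orders sum to 3 (valence 4) → 1 H
  atom 7: F (halogen, monovalent) → 0 H
  atom 8: C, bond orders sum to 3 (valence 4) → 1 H
  atom 9: C, bond orders sum to 3 (valence 4) → 1 H
  atom 10: C, bond orders sum to 2 (valence 4) → 2 H
  atom 11: C, bond orders sum to 3 (valence 4) → 1 H
  atom 12: O, bond orders sum to 1 (valence 2) → 1 H
  atom 13: C, bond orders sum to 2 (valence 4) → 2 H
  atom 14: C with explicit H count 2
  atom 15: C, bond orders sum to 3 (valence 4) → 1 H
  atom 16: Cl (halogen, monovalent) → 0 H
  atom 17: C, bond orders sum to 2 (valence 4) → 2 H
  atom 18: C, bond orders sum to 4 (valence 4) → 0 H
  atom 19: N, bond orders sum to 1 (valence 3) → 2 H
  atom 20: O, bond orders sum to 2 (valence 2) → 0 H
Totals → C:13, H:18, Cl:2, F:1, N:1, O:3.

C13H18Cl2FNO3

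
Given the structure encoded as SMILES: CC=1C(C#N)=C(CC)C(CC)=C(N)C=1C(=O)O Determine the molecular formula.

Walk through each heavy atom and fill implicit hydrogens from standard valence (C 4, N 3, O 2, S 2, halogen 1):
  atom 1: C, bond orders sum to 1 (valence 4) → 3 H
  atom 2: C, bond orders sum to 4 (valence 4) → 0 H
  atom 3: C, bond orders sum to 4 (valence 4) → 0 H
  atom 4: C, bond orders sum to 4 (valence 4) → 0 H
  atom 5: N, bond orders sum to 3 (valence 3) → 0 H
  atom 6: C, bond orders sum to 4 (valence 4) → 0 H
  atom 7: C, bond orders sum to 2 (valence 4) → 2 H
  atom 8: C, bond orders sum to 1 (valence 4) → 3 H
  atom 9: C, bond orders sum to 4 (valence 4) → 0 H
  atom 10: C, bond orders sum to 2 (valence 4) → 2 H
  atom 11: C, bond orders sum to 1 (valence 4) → 3 H
  atom 12: C, bond orders sum to 4 (valence 4) → 0 H
  atom 13: N, bond orders sum to 1 (valence 3) → 2 H
  atom 14: C, bond orders sum to 4 (valence 4) → 0 H
  atom 15: C, bond orders sum to 4 (valence 4) → 0 H
  atom 16: O, bond orders sum to 2 (valence 2) → 0 H
  atom 17: O, bond orders sum to 1 (valence 2) → 1 H
Totals → C:13, H:16, N:2, O:2.
In Hill order: C13H16N2O2.

C13H16N2O2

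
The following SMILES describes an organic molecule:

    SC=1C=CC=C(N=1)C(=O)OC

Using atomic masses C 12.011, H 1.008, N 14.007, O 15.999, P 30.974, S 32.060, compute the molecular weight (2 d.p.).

First, the molecular formula is C7H7NO2S (counting implicit H from valence).
  C: 7 × 12.011 = 84.077
  H: 7 × 1.008 = 7.056
  N: 1 × 14.007 = 14.007
  O: 2 × 15.999 = 31.998
  S: 1 × 32.060 = 32.060
Sum: 7×12.011 + 7×1.008 + 1×14.007 + 2×15.999 + 1×32.060 = 169.198 → 169.20 g/mol.

169.20 g/mol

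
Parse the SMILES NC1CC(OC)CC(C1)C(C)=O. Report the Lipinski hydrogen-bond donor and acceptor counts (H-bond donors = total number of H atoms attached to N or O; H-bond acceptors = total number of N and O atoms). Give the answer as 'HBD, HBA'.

2, 3

Donors: find every N or O and count the H atoms it carries.
  atom 1 (N): bond orders sum to 1 → 2 H
  atom 5 (O): bond orders sum to 2 → 0 H
  atom 12 (O): bond orders sum to 2 → 0 H
Lipinski HBD = 2.
Acceptors: N atoms = 1, O atoms = 2 → HBA = 3.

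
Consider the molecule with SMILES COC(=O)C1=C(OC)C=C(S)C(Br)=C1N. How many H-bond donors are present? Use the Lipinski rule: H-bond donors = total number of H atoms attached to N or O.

Donors: find every N or O and count the H atoms it carries.
  atom 2 (O): bond orders sum to 2 → 0 H
  atom 4 (O): bond orders sum to 2 → 0 H
  atom 7 (O): bond orders sum to 2 → 0 H
  atom 15 (N): bond orders sum to 1 → 2 H
Lipinski HBD = 2.

2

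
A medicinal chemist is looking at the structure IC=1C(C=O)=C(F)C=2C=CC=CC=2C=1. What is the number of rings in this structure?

In SMILES, each pair of matching ring-closure digits denotes one ring-closing bond; the number of such bonds equals the number of independent rings.
Ring-closure bonds here: 2.

2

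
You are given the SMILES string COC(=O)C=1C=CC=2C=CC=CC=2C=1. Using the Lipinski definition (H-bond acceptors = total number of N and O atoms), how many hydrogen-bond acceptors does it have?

N atoms: 0; O atoms: 2.
Lipinski HBA = 0 + 2 = 2.

2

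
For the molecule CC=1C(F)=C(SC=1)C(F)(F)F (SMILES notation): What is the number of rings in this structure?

1

In SMILES, each pair of matching ring-closure digits denotes one ring-closing bond; the number of such bonds equals the number of independent rings.
Ring-closure bonds here: 1.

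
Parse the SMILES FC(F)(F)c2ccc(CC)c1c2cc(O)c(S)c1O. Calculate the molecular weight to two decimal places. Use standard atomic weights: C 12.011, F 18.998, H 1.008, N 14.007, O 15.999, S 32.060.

First, the molecular formula is C13H11F3O2S (counting implicit H from valence).
  C: 13 × 12.011 = 156.143
  F: 3 × 18.998 = 56.994
  H: 11 × 1.008 = 11.088
  O: 2 × 15.999 = 31.998
  S: 1 × 32.060 = 32.060
Sum: 13×12.011 + 3×18.998 + 11×1.008 + 2×15.999 + 1×32.060 = 288.283 → 288.28 g/mol.

288.28 g/mol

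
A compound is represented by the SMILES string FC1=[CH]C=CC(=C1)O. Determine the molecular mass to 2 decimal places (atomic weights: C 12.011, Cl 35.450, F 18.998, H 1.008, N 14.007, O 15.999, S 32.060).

112.10 g/mol

First, the molecular formula is C6H5FO (counting implicit H from valence).
  C: 6 × 12.011 = 72.066
  F: 1 × 18.998 = 18.998
  H: 5 × 1.008 = 5.040
  O: 1 × 15.999 = 15.999
Sum: 6×12.011 + 1×18.998 + 5×1.008 + 1×15.999 = 112.103 → 112.10 g/mol.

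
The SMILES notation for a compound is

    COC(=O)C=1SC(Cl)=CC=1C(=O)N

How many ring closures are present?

1

In SMILES, each pair of matching ring-closure digits denotes one ring-closing bond; the number of such bonds equals the number of independent rings.
Ring-closure bonds here: 1.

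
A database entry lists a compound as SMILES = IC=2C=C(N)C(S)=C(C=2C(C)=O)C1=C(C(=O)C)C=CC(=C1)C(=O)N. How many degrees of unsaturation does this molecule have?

Molecular formula: C17H15IN2O3S.
DoU = (2C + 2 + N − H − X) / 2, where X is the halogen count and O/S are ignored.
    = (2·17 + 2 + 2 − 15 − 1) / 2 = 22 / 2 = 11.

11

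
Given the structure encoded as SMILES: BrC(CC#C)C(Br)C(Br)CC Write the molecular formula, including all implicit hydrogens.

Walk through each heavy atom and fill implicit hydrogens from standard valence (C 4, N 3, O 2, S 2, halogen 1):
  atom 1: Br (halogen, monovalent) → 0 H
  atom 2: C, bond orders sum to 3 (valence 4) → 1 H
  atom 3: C, bond orders sum to 2 (valence 4) → 2 H
  atom 4: C, bond orders sum to 4 (valence 4) → 0 H
  atom 5: C, bond orders sum to 3 (valence 4) → 1 H
  atom 6: C, bond orders sum to 3 (valence 4) → 1 H
  atom 7: Br (halogen, monovalent) → 0 H
  atom 8: C, bond orders sum to 3 (valence 4) → 1 H
  atom 9: Br (halogen, monovalent) → 0 H
  atom 10: C, bond orders sum to 2 (valence 4) → 2 H
  atom 11: C, bond orders sum to 1 (valence 4) → 3 H
Totals → C:8, H:11, Br:3.

C8H11Br3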